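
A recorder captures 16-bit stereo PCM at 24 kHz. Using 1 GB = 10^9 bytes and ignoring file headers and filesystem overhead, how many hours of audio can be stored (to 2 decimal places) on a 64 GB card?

185.19 hours

Uncompressed byte rate = 24,000 × 2 × 2 = 96,000 bytes/s.
Capacity = 64 × 1,000,000,000 = 64,000,000,000 bytes.
64,000,000,000 / 96,000 ≈ 666666.67 s → 185.19 hours.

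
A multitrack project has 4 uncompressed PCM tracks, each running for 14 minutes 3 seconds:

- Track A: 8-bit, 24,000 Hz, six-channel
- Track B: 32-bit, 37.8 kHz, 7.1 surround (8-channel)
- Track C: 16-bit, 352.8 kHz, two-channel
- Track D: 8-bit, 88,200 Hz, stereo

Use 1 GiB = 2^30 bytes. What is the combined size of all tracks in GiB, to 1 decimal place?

14 minutes 3 seconds = 843 s.
Track A: 24,000 × 843 × 1 × 6 = 121,392,000 bytes.
Track B: 37,800 × 843 × 4 × 8 = 1,019,692,800 bytes.
Track C: 352,800 × 843 × 2 × 2 = 1,189,641,600 bytes.
Track D: 88,200 × 843 × 1 × 2 = 148,705,200 bytes.
Total = 2,479,431,600 bytes = 2.3 GiB.

2.3 GiB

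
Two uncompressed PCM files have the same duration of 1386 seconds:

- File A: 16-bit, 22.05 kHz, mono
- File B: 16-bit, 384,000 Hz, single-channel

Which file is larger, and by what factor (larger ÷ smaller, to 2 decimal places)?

File B, by a factor of 17.41

File A: 22,050 × 2 × 1 = 44,100 bytes/s.
File B: 384,000 × 2 × 1 = 768,000 bytes/s.
File B is larger; ratio = 1,064,448,000 / 61,122,600 = 17.41.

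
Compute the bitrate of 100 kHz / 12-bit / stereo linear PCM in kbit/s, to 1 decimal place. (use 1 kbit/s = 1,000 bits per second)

2400.0 kbit/s

Bit rate = 100,000 × 12 × 2 = 2,400,000 bits/s.
= 2400.0 kbit/s.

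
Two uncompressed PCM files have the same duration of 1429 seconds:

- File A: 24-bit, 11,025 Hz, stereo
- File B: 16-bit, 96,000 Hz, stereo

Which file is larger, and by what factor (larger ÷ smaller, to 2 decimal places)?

File B, by a factor of 5.80

File A: 11,025 × 3 × 2 = 66,150 bytes/s.
File B: 96,000 × 2 × 2 = 384,000 bytes/s.
File B is larger; ratio = 548,736,000 / 94,528,350 = 5.80.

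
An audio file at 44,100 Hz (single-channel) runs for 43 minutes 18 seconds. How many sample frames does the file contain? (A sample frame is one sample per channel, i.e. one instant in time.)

114,571,800 sample frames

43 minutes 18 seconds = 2,598 s.
44,100 samples/s × 2,598 s = 114,571,800 frames.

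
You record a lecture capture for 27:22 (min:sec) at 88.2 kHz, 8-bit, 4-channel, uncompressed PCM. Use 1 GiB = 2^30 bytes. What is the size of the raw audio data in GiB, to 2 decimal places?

0.54 GiB

Duration = 27:22 (min:sec) = 1,642 s.
Bytes = 88,200 samples/s × 1,642 s × 1 bytes/sample × 4 ch = 579,297,600 bytes.
579,297,600 / 1,073,741,824 = 0.54 GiB.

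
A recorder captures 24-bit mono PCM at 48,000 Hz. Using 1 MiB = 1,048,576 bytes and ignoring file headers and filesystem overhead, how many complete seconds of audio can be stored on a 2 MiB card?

14 seconds

Uncompressed byte rate = 48,000 × 3 × 1 = 144,000 bytes/s.
Capacity = 2 × 1,048,576 = 2,097,152 bytes.
2,097,152 / 144,000 ≈ 14.56 s → 14 seconds.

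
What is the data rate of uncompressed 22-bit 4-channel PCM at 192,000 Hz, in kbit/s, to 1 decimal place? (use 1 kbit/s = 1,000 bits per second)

Bit rate = 192,000 × 22 × 4 = 16,896,000 bits/s.
= 16896.0 kbit/s.

16896.0 kbit/s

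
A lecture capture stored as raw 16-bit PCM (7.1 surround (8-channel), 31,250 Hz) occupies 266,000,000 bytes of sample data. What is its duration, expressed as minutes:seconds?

Byte rate = 31,250 × 2 × 8 = 500,000 bytes/s.
Duration = 266,000,000 / 500,000 = 532 s.
532 s = 8:52.

8:52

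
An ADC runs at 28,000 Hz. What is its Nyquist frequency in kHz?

14 kHz

Nyquist frequency = sample rate / 2 = 28,000 / 2 = 14 kHz.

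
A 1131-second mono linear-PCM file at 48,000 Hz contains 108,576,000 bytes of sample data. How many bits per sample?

16 bits

Bytes per sample = 108,576,000 / (48,000 × 1,131 × 1) = 108,576,000 / 54,288,000 = 2.
Bit depth = 2 × 8 = 16 bits.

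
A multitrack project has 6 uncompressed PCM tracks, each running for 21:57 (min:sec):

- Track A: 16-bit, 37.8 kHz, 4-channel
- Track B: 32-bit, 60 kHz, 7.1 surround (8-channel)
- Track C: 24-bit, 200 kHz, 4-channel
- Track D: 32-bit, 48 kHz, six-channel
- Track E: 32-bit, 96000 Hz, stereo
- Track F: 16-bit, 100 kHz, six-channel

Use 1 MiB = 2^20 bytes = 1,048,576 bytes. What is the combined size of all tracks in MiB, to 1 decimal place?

21:57 (min:sec) = 1,317 s.
Track A: 37,800 × 1,317 × 2 × 4 = 398,260,800 bytes.
Track B: 60,000 × 1,317 × 4 × 8 = 2,528,640,000 bytes.
Track C: 200,000 × 1,317 × 3 × 4 = 3,160,800,000 bytes.
Track D: 48,000 × 1,317 × 4 × 6 = 1,517,184,000 bytes.
Track E: 96,000 × 1,317 × 4 × 2 = 1,011,456,000 bytes.
Track F: 100,000 × 1,317 × 2 × 6 = 1,580,400,000 bytes.
Total = 10,196,740,800 bytes = 9724.4 MiB.

9724.4 MiB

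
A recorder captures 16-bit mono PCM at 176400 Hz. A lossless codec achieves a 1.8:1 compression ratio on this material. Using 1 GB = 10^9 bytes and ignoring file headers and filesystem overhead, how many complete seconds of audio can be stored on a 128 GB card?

653,061 seconds

Uncompressed byte rate = 176,400 × 2 × 1 = 352,800 bytes/s.
After 1.8:1 compression, effective rate ≈ 196000 bytes/s.
Capacity = 128 × 1,000,000,000 = 128,000,000,000 bytes.
128,000,000,000 / effective rate ≈ 653061.22 s → 653,061 seconds.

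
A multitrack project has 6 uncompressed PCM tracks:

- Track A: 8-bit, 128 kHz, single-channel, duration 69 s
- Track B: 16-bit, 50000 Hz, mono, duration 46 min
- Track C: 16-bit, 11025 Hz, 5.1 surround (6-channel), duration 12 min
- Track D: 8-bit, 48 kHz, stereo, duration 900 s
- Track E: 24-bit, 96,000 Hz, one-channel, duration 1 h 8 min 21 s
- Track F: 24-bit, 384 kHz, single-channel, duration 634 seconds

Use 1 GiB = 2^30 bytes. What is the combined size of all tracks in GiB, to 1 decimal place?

Track A: 128,000 × 69 × 1 × 1 = 8,832,000 bytes.
Track B: 46 min = 2,760 s; 50,000 × 2,760 × 2 × 1 = 276,000,000 bytes.
Track C: 12 min = 720 s; 11,025 × 720 × 2 × 6 = 95,256,000 bytes.
Track D: 48,000 × 900 × 1 × 2 = 86,400,000 bytes.
Track E: 1 h 8 min 21 s = 4,101 s; 96,000 × 4,101 × 3 × 1 = 1,181,088,000 bytes.
Track F: 384,000 × 634 × 3 × 1 = 730,368,000 bytes.
Total = 2,377,944,000 bytes = 2.2 GiB.

2.2 GiB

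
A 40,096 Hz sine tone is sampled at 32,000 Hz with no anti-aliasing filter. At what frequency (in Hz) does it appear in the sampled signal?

Nyquist = 32,000/2 = 16,000 Hz; 40,096 Hz exceeds it.
Alias = |40,096 − 1×32,000| = |40,096 − 32,000| = 8,096 Hz.

8,096 Hz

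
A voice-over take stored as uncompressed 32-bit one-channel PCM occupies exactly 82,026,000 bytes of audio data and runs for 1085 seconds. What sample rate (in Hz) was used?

18,900 Hz

Bytes = sample_rate × seconds × bytes_per_sample × channels.
sample_rate = 82,026,000 / (1,085 × 4 × 1) = 82,026,000 / 4,340 = 18,900 Hz.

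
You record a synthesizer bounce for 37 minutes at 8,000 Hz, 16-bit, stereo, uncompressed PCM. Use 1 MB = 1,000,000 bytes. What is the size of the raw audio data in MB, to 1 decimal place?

Duration = 37 minutes = 2,220 s.
Bytes = 8,000 samples/s × 2,220 s × 2 bytes/sample × 2 ch = 71,040,000 bytes.
71,040,000 / 1,000,000 = 71.0 MB.

71.0 MB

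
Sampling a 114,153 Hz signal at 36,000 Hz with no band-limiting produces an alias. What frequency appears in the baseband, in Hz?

6,153 Hz

Nyquist = 36,000/2 = 18,000 Hz; 114,153 Hz exceeds it.
Alias = |114,153 − 3×36,000| = |114,153 − 108,000| = 6,153 Hz.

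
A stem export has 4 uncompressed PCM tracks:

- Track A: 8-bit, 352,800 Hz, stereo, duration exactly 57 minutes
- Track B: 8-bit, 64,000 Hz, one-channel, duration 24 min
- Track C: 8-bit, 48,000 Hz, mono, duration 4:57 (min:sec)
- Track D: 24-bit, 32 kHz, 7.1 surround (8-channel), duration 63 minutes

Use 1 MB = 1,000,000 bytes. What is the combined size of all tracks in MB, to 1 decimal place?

Track A: exactly 57 minutes = 3,420 s; 352,800 × 3,420 × 1 × 2 = 2,413,152,000 bytes.
Track B: 24 min = 1,440 s; 64,000 × 1,440 × 1 × 1 = 92,160,000 bytes.
Track C: 4:57 (min:sec) = 297 s; 48,000 × 297 × 1 × 1 = 14,256,000 bytes.
Track D: 63 minutes = 3,780 s; 32,000 × 3,780 × 3 × 8 = 2,903,040,000 bytes.
Total = 5,422,608,000 bytes = 5422.6 MB.

5422.6 MB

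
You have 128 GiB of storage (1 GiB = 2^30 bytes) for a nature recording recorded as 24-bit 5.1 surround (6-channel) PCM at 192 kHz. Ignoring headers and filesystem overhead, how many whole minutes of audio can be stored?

662 minutes

Uncompressed byte rate = 192,000 × 3 × 6 = 3,456,000 bytes/s.
Capacity = 128 × 1,073,741,824 = 137,438,953,472 bytes.
137,438,953,472 / 3,456,000 ≈ 39768.22 s → 662 minutes.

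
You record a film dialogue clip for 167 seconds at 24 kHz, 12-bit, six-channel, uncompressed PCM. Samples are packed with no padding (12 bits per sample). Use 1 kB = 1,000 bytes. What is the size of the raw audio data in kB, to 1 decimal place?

Bits = 24,000 × 167 × 12 × 6 = 288,576,000 bits = 36,072,000 bytes.
36,072,000 / 1,000 = 36072.0 kB.

36072.0 kB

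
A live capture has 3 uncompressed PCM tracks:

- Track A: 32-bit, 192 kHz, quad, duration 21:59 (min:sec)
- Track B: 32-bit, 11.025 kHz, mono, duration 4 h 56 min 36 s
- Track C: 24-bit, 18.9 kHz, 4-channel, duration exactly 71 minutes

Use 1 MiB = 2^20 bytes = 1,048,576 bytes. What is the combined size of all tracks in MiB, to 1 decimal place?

5534.1 MiB

Track A: 21:59 (min:sec) = 1,319 s; 192,000 × 1,319 × 4 × 4 = 4,051,968,000 bytes.
Track B: 4 h 56 min 36 s = 17,796 s; 11,025 × 17,796 × 4 × 1 = 784,803,600 bytes.
Track C: exactly 71 minutes = 4,260 s; 18,900 × 4,260 × 3 × 4 = 966,168,000 bytes.
Total = 5,802,939,600 bytes = 5534.1 MiB.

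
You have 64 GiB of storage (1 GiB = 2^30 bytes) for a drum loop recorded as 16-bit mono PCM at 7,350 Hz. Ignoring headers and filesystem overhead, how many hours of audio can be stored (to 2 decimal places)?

Uncompressed byte rate = 7,350 × 2 × 1 = 14,700 bytes/s.
Capacity = 64 × 1,073,741,824 = 68,719,476,736 bytes.
68,719,476,736 / 14,700 ≈ 4674794.34 s → 1298.55 hours.

1298.55 hours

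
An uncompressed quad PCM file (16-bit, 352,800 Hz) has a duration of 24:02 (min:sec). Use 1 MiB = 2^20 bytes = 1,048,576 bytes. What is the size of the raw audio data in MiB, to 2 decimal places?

3881.36 MiB

Duration = 24:02 (min:sec) = 1,442 s.
Bytes = 352,800 samples/s × 1,442 s × 2 bytes/sample × 4 ch = 4,069,900,800 bytes.
4,069,900,800 / 1,048,576 = 3881.36 MiB.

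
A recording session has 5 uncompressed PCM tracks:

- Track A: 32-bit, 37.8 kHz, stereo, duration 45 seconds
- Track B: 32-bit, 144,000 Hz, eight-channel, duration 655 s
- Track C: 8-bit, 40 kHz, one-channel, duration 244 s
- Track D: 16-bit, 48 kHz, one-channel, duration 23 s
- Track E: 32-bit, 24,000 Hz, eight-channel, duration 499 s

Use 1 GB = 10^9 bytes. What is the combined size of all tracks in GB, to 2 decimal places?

Track A: 37,800 × 45 × 4 × 2 = 13,608,000 bytes.
Track B: 144,000 × 655 × 4 × 8 = 3,018,240,000 bytes.
Track C: 40,000 × 244 × 1 × 1 = 9,760,000 bytes.
Track D: 48,000 × 23 × 2 × 1 = 2,208,000 bytes.
Track E: 24,000 × 499 × 4 × 8 = 383,232,000 bytes.
Total = 3,427,048,000 bytes = 3.43 GB.

3.43 GB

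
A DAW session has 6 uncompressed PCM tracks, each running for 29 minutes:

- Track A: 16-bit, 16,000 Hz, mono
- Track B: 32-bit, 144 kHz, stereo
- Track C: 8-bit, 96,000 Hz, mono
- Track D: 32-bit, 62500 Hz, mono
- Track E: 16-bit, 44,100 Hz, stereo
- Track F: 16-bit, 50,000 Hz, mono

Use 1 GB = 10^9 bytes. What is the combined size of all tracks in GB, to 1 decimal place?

29 minutes = 1,740 s.
Track A: 16,000 × 1,740 × 2 × 1 = 55,680,000 bytes.
Track B: 144,000 × 1,740 × 4 × 2 = 2,004,480,000 bytes.
Track C: 96,000 × 1,740 × 1 × 1 = 167,040,000 bytes.
Track D: 62,500 × 1,740 × 4 × 1 = 435,000,000 bytes.
Track E: 44,100 × 1,740 × 2 × 2 = 306,936,000 bytes.
Track F: 50,000 × 1,740 × 2 × 1 = 174,000,000 bytes.
Total = 3,143,136,000 bytes = 3.1 GB.

3.1 GB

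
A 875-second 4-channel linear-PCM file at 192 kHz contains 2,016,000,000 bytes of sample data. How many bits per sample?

24 bits

Bytes per sample = 2,016,000,000 / (192,000 × 875 × 4) = 2,016,000,000 / 672,000,000 = 3.
Bit depth = 3 × 8 = 24 bits.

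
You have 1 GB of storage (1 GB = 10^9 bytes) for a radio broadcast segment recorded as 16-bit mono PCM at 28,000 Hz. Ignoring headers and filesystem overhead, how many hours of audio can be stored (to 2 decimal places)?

Uncompressed byte rate = 28,000 × 2 × 1 = 56,000 bytes/s.
Capacity = 1 × 1,000,000,000 = 1,000,000,000 bytes.
1,000,000,000 / 56,000 ≈ 17857.14 s → 4.96 hours.

4.96 hours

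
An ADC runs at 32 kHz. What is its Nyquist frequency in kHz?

Nyquist frequency = sample rate / 2 = 32,000 / 2 = 16 kHz.

16 kHz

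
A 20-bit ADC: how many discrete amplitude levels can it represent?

1,048,576 levels

2^20 = 1,048,576.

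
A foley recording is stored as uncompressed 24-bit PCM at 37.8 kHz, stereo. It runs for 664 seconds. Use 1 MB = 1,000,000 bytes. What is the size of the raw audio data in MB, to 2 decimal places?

Bytes = 37,800 samples/s × 664 s × 3 bytes/sample × 2 ch = 150,595,200 bytes.
150,595,200 / 1,000,000 = 150.60 MB.

150.60 MB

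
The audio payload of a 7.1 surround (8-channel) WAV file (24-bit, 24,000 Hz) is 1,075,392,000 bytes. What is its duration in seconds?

Byte rate = 24,000 × 3 × 8 = 576,000 bytes/s.
Duration = 1,075,392,000 / 576,000 = 1,867 s.

1,867 seconds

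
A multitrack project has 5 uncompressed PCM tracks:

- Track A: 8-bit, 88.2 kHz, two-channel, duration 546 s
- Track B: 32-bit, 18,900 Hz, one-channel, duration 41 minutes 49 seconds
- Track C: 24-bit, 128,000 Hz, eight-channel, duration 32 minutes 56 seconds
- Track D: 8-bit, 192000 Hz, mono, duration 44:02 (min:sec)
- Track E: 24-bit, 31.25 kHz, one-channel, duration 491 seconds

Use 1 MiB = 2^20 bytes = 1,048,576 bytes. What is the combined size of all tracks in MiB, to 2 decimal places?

6589.47 MiB

Track A: 88,200 × 546 × 1 × 2 = 96,314,400 bytes.
Track B: 41 minutes 49 seconds = 2,509 s; 18,900 × 2,509 × 4 × 1 = 189,680,400 bytes.
Track C: 32 minutes 56 seconds = 1,976 s; 128,000 × 1,976 × 3 × 8 = 6,070,272,000 bytes.
Track D: 44:02 (min:sec) = 2,642 s; 192,000 × 2,642 × 1 × 1 = 507,264,000 bytes.
Track E: 31,250 × 491 × 3 × 1 = 46,031,250 bytes.
Total = 6,909,562,050 bytes = 6589.47 MiB.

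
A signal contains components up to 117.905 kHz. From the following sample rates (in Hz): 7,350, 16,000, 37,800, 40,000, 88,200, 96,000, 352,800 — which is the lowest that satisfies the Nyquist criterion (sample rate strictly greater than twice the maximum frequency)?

Need sample rate > 2 × 117,905 = 235,810 Hz.
Lowest listed rate above 235,810 Hz is 352,800 Hz.

352,800 Hz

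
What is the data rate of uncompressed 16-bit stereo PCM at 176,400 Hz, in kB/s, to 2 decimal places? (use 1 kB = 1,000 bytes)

Bit rate = 176,400 × 16 × 2 = 5,644,800 bits/s.
5,644,800 / 8 = 705,600 B/s = 705.60 kB/s.

705.60 kB/s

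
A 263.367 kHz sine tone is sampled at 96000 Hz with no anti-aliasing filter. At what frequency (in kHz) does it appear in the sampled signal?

24.633 kHz

Nyquist = 96,000/2 = 48,000 Hz; 263,367 Hz exceeds it.
Alias = |263,367 − 3×96,000| = |263,367 − 288,000| = 24,633 Hz = 24.633 kHz.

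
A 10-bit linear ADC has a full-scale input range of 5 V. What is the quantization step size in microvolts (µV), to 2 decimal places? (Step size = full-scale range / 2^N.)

4882.81 µV

5 V / 2^10 = 5 / 1,024 V = 4882.81 µV.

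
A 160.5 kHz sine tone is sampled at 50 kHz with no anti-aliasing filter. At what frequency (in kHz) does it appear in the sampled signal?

Nyquist = 50,000/2 = 25,000 Hz; 160,500 Hz exceeds it.
Alias = |160,500 − 3×50,000| = |160,500 − 150,000| = 10,500 Hz = 10.5 kHz.

10.5 kHz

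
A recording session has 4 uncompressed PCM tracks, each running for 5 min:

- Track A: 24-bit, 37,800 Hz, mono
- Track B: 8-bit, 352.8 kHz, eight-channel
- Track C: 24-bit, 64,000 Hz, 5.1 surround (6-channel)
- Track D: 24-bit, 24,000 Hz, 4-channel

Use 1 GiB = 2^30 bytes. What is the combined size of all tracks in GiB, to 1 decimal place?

1.2 GiB

5 min = 300 s.
Track A: 37,800 × 300 × 3 × 1 = 34,020,000 bytes.
Track B: 352,800 × 300 × 1 × 8 = 846,720,000 bytes.
Track C: 64,000 × 300 × 3 × 6 = 345,600,000 bytes.
Track D: 24,000 × 300 × 3 × 4 = 86,400,000 bytes.
Total = 1,312,740,000 bytes = 1.2 GiB.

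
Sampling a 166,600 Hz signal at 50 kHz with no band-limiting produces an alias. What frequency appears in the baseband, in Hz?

Nyquist = 50,000/2 = 25,000 Hz; 166,600 Hz exceeds it.
Alias = |166,600 − 3×50,000| = |166,600 − 150,000| = 16,600 Hz.

16,600 Hz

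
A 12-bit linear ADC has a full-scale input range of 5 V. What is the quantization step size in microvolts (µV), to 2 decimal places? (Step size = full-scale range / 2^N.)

5 V / 2^12 = 5 / 4,096 V = 1220.70 µV.

1220.70 µV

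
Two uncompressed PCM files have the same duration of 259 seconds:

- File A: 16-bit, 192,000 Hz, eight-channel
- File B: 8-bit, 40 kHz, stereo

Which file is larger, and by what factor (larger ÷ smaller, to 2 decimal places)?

File A, by a factor of 38.40

File A: 192,000 × 2 × 8 = 3,072,000 bytes/s.
File B: 40,000 × 1 × 2 = 80,000 bytes/s.
File A is larger; ratio = 795,648,000 / 20,720,000 = 38.40.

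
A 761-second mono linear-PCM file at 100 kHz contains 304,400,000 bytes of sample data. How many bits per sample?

32 bits

Bytes per sample = 304,400,000 / (100,000 × 761 × 1) = 304,400,000 / 76,100,000 = 4.
Bit depth = 4 × 8 = 32 bits.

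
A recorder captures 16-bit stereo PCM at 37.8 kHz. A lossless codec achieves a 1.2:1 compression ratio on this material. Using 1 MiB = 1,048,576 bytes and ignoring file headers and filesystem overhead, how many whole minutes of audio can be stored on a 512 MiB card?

Uncompressed byte rate = 37,800 × 2 × 2 = 151,200 bytes/s.
After 1.2:1 compression, effective rate ≈ 126000 bytes/s.
Capacity = 512 × 1,048,576 = 536,870,912 bytes.
536,870,912 / effective rate ≈ 4260.88 s → 71 minutes.

71 minutes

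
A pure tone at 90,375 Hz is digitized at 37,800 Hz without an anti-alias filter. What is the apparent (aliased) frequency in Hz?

Nyquist = 37,800/2 = 18,900 Hz; 90,375 Hz exceeds it.
Alias = |90,375 − 2×37,800| = |90,375 − 75,600| = 14,775 Hz.

14,775 Hz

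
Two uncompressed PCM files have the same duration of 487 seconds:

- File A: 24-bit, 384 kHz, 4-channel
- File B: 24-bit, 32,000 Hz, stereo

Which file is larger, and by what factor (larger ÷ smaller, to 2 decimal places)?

File A: 384,000 × 3 × 4 = 4,608,000 bytes/s.
File B: 32,000 × 3 × 2 = 192,000 bytes/s.
File A is larger; ratio = 2,244,096,000 / 93,504,000 = 24.00.

File A, by a factor of 24.00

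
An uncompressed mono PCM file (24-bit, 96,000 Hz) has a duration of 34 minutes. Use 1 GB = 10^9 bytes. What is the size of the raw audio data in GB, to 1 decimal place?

Duration = 34 minutes = 2,040 s.
Bytes = 96,000 samples/s × 2,040 s × 3 bytes/sample × 1 ch = 587,520,000 bytes.
587,520,000 / 1,000,000,000 = 0.6 GB.

0.6 GB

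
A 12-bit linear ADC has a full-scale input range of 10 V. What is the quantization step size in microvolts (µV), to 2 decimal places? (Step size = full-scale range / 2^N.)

10 V / 2^12 = 10 / 4,096 V = 2441.41 µV.

2441.41 µV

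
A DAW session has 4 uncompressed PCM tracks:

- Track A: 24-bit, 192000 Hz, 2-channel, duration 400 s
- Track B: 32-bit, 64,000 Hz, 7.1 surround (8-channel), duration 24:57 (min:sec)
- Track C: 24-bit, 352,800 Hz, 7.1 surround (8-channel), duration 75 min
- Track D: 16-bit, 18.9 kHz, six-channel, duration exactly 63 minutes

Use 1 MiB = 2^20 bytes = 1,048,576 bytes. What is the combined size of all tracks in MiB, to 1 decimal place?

40518.2 MiB

Track A: 192,000 × 400 × 3 × 2 = 460,800,000 bytes.
Track B: 24:57 (min:sec) = 1,497 s; 64,000 × 1,497 × 4 × 8 = 3,065,856,000 bytes.
Track C: 75 min = 4,500 s; 352,800 × 4,500 × 3 × 8 = 38,102,400,000 bytes.
Track D: exactly 63 minutes = 3,780 s; 18,900 × 3,780 × 2 × 6 = 857,304,000 bytes.
Total = 42,486,360,000 bytes = 40518.2 MiB.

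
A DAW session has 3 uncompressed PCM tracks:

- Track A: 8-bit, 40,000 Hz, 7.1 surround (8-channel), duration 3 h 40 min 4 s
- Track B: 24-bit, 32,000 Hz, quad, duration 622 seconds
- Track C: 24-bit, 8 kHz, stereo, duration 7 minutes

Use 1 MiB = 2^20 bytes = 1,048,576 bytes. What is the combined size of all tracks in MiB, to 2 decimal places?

Track A: 3 h 40 min 4 s = 13,204 s; 40,000 × 13,204 × 1 × 8 = 4,225,280,000 bytes.
Track B: 32,000 × 622 × 3 × 4 = 238,848,000 bytes.
Track C: 7 minutes = 420 s; 8,000 × 420 × 3 × 2 = 20,160,000 bytes.
Total = 4,484,288,000 bytes = 4276.55 MiB.

4276.55 MiB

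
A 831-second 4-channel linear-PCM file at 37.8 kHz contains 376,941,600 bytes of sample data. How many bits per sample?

24 bits

Bytes per sample = 376,941,600 / (37,800 × 831 × 4) = 376,941,600 / 125,647,200 = 3.
Bit depth = 3 × 8 = 24 bits.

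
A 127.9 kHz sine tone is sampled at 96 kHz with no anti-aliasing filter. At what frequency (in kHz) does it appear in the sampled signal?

Nyquist = 96,000/2 = 48,000 Hz; 127,900 Hz exceeds it.
Alias = |127,900 − 1×96,000| = |127,900 − 96,000| = 31,900 Hz = 31.9 kHz.

31.9 kHz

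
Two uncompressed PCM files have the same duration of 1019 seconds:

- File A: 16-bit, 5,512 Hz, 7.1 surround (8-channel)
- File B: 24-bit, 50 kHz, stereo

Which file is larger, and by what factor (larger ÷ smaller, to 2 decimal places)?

File B, by a factor of 3.40

File A: 5,512 × 2 × 8 = 88,192 bytes/s.
File B: 50,000 × 3 × 2 = 300,000 bytes/s.
File B is larger; ratio = 305,700,000 / 89,867,648 = 3.40.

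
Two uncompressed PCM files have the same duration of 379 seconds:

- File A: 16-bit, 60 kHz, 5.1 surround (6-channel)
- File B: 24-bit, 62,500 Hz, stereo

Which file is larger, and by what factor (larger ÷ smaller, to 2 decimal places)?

File A, by a factor of 1.92

File A: 60,000 × 2 × 6 = 720,000 bytes/s.
File B: 62,500 × 3 × 2 = 375,000 bytes/s.
File A is larger; ratio = 272,880,000 / 142,125,000 = 1.92.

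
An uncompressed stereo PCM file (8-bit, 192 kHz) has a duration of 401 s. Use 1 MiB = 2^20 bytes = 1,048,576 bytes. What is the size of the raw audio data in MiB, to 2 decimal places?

146.85 MiB

Bytes = 192,000 samples/s × 401 s × 1 bytes/sample × 2 ch = 153,984,000 bytes.
153,984,000 / 1,048,576 = 146.85 MiB.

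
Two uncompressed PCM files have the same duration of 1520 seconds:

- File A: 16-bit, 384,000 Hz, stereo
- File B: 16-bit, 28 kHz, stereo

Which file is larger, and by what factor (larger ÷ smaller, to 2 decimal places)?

File A: 384,000 × 2 × 2 = 1,536,000 bytes/s.
File B: 28,000 × 2 × 2 = 112,000 bytes/s.
File A is larger; ratio = 2,334,720,000 / 170,240,000 = 13.71.

File A, by a factor of 13.71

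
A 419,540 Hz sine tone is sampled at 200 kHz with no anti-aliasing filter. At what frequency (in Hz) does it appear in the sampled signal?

19,540 Hz

Nyquist = 200,000/2 = 100,000 Hz; 419,540 Hz exceeds it.
Alias = |419,540 − 2×200,000| = |419,540 − 400,000| = 19,540 Hz.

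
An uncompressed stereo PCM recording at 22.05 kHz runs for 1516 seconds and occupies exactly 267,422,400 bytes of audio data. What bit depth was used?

Bytes per sample = 267,422,400 / (22,050 × 1,516 × 2) = 267,422,400 / 66,855,600 = 4.
Bit depth = 4 × 8 = 32 bits.

32 bits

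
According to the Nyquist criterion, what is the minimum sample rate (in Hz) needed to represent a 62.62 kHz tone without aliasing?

125,240 Hz

Minimum sample rate = 2 × 62,620 Hz = 125,240 Hz.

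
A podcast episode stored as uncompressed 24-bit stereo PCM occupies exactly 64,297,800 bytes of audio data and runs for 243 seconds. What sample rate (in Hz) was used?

Bytes = sample_rate × seconds × bytes_per_sample × channels.
sample_rate = 64,297,800 / (243 × 3 × 2) = 64,297,800 / 1,458 = 44,100 Hz.

44,100 Hz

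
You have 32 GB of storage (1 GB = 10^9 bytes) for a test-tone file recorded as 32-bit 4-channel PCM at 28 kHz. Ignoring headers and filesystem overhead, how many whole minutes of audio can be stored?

1,190 minutes

Uncompressed byte rate = 28,000 × 4 × 4 = 448,000 bytes/s.
Capacity = 32 × 1,000,000,000 = 32,000,000,000 bytes.
32,000,000,000 / 448,000 ≈ 71428.57 s → 1,190 minutes.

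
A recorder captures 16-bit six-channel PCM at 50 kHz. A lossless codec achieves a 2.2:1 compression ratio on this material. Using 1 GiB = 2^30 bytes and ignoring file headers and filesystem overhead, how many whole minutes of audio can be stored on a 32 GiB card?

2,099 minutes

Uncompressed byte rate = 50,000 × 2 × 6 = 600,000 bytes/s.
After 2.2:1 compression, effective rate ≈ 272727.27 bytes/s.
Capacity = 32 × 1,073,741,824 = 34,359,738,368 bytes.
34,359,738,368 / effective rate ≈ 125985.71 s → 2,099 minutes.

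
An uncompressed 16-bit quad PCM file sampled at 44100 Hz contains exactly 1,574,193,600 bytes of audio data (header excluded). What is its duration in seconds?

4,462 seconds

Byte rate = 44,100 × 2 × 4 = 352,800 bytes/s.
Duration = 1,574,193,600 / 352,800 = 4,462 s.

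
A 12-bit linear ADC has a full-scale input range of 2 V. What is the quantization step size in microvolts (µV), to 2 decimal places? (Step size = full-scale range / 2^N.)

488.28 µV

2 V / 2^12 = 2 / 4,096 V = 488.28 µV.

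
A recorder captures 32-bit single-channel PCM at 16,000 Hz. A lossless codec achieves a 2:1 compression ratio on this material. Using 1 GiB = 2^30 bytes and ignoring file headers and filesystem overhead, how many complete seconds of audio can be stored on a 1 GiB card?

Uncompressed byte rate = 16,000 × 4 × 1 = 64,000 bytes/s.
After 2:1 compression, effective rate ≈ 32000 bytes/s.
Capacity = 1 × 1,073,741,824 = 1,073,741,824 bytes.
1,073,741,824 / effective rate ≈ 33554.43 s → 33,554 seconds.

33,554 seconds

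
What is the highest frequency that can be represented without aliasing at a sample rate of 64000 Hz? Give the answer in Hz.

Nyquist frequency = sample rate / 2 = 64,000 / 2 = 32,000 Hz.

32,000 Hz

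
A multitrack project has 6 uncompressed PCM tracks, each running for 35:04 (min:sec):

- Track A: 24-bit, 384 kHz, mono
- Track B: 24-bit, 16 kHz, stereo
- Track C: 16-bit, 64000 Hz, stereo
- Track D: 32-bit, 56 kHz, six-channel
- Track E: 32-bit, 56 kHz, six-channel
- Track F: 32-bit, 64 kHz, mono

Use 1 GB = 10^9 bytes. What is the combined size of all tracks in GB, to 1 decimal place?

9.4 GB

35:04 (min:sec) = 2,104 s.
Track A: 384,000 × 2,104 × 3 × 1 = 2,423,808,000 bytes.
Track B: 16,000 × 2,104 × 3 × 2 = 201,984,000 bytes.
Track C: 64,000 × 2,104 × 2 × 2 = 538,624,000 bytes.
Track D: 56,000 × 2,104 × 4 × 6 = 2,827,776,000 bytes.
Track E: 56,000 × 2,104 × 4 × 6 = 2,827,776,000 bytes.
Track F: 64,000 × 2,104 × 4 × 1 = 538,624,000 bytes.
Total = 9,358,592,000 bytes = 9.4 GB.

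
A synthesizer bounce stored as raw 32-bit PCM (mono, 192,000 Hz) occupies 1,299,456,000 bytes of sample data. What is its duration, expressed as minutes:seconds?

28:12

Byte rate = 192,000 × 4 × 1 = 768,000 bytes/s.
Duration = 1,299,456,000 / 768,000 = 1,692 s.
1,692 s = 28:12.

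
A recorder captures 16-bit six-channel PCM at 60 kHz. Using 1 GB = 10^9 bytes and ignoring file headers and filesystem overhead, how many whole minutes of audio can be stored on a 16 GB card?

Uncompressed byte rate = 60,000 × 2 × 6 = 720,000 bytes/s.
Capacity = 16 × 1,000,000,000 = 16,000,000,000 bytes.
16,000,000,000 / 720,000 ≈ 22222.22 s → 370 minutes.

370 minutes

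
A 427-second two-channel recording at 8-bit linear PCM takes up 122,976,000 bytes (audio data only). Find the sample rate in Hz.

Bytes = sample_rate × seconds × bytes_per_sample × channels.
sample_rate = 122,976,000 / (427 × 1 × 2) = 122,976,000 / 854 = 144,000 Hz.

144,000 Hz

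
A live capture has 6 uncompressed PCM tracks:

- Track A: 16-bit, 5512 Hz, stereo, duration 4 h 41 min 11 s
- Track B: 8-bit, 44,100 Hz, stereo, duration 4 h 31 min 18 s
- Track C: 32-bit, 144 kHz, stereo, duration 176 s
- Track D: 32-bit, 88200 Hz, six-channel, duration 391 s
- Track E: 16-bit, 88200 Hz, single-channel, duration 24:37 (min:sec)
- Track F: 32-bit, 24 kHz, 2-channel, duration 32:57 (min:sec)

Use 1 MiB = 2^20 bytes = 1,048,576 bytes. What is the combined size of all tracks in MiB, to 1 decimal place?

3317.1 MiB

Track A: 4 h 41 min 11 s = 16,871 s; 5,512 × 16,871 × 2 × 2 = 371,971,808 bytes.
Track B: 4 h 31 min 18 s = 16,278 s; 44,100 × 16,278 × 1 × 2 = 1,435,719,600 bytes.
Track C: 144,000 × 176 × 4 × 2 = 202,752,000 bytes.
Track D: 88,200 × 391 × 4 × 6 = 827,668,800 bytes.
Track E: 24:37 (min:sec) = 1,477 s; 88,200 × 1,477 × 2 × 1 = 260,542,800 bytes.
Track F: 32:57 (min:sec) = 1,977 s; 24,000 × 1,977 × 4 × 2 = 379,584,000 bytes.
Total = 3,478,239,008 bytes = 3317.1 MiB.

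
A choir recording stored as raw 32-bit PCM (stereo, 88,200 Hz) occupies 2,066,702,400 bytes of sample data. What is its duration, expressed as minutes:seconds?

Byte rate = 88,200 × 4 × 2 = 705,600 bytes/s.
Duration = 2,066,702,400 / 705,600 = 2,929 s.
2,929 s = 48:49.

48:49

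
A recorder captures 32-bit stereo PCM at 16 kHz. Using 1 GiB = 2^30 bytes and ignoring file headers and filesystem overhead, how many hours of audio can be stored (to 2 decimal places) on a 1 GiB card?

2.33 hours

Uncompressed byte rate = 16,000 × 4 × 2 = 128,000 bytes/s.
Capacity = 1 × 1,073,741,824 = 1,073,741,824 bytes.
1,073,741,824 / 128,000 ≈ 8388.61 s → 2.33 hours.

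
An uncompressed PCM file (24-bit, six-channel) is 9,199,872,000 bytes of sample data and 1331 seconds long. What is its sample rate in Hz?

384,000 Hz

Bytes = sample_rate × seconds × bytes_per_sample × channels.
sample_rate = 9,199,872,000 / (1,331 × 3 × 6) = 9,199,872,000 / 23,958 = 384,000 Hz.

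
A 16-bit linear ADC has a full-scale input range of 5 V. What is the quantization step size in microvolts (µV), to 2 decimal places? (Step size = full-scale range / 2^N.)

76.29 µV

5 V / 2^16 = 5 / 65,536 V = 76.29 µV.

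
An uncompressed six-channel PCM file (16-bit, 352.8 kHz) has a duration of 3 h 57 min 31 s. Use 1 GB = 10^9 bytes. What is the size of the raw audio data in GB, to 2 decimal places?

Duration = 3 h 57 min 31 s = 14,251 s.
Bytes = 352,800 samples/s × 14,251 s × 2 bytes/sample × 6 ch = 60,333,033,600 bytes.
60,333,033,600 / 1,000,000,000 = 60.33 GB.

60.33 GB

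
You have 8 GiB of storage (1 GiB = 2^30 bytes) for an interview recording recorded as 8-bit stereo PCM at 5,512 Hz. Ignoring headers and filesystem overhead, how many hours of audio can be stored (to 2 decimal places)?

Uncompressed byte rate = 5,512 × 1 × 2 = 11,024 bytes/s.
Capacity = 8 × 1,073,741,824 = 8,589,934,592 bytes.
8,589,934,592 / 11,024 ≈ 779203.07 s → 216.45 hours.

216.45 hours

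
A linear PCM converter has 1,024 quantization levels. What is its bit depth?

10 bits

log2(1,024) = 10.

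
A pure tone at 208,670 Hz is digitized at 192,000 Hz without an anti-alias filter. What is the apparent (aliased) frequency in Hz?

16,670 Hz

Nyquist = 192,000/2 = 96,000 Hz; 208,670 Hz exceeds it.
Alias = |208,670 − 1×192,000| = |208,670 − 192,000| = 16,670 Hz.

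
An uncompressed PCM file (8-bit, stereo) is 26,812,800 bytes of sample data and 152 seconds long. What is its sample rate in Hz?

Bytes = sample_rate × seconds × bytes_per_sample × channels.
sample_rate = 26,812,800 / (152 × 1 × 2) = 26,812,800 / 304 = 88,200 Hz.

88,200 Hz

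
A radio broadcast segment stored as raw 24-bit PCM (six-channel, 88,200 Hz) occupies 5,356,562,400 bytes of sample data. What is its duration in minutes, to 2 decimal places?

56.23 minutes

Byte rate = 88,200 × 3 × 6 = 1,587,600 bytes/s.
Duration = 5,356,562,400 / 1,587,600 = 3,374 s.
3,374 s / 60 = 56.23 minutes.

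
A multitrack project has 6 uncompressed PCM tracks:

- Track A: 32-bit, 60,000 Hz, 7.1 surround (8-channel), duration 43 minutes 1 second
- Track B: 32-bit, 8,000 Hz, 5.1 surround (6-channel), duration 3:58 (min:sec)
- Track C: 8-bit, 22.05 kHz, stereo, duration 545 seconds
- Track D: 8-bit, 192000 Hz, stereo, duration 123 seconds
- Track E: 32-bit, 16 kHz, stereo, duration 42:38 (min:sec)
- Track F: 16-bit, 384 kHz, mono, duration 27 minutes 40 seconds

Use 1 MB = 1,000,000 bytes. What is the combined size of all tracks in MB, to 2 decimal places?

Track A: 43 minutes 1 second = 2,581 s; 60,000 × 2,581 × 4 × 8 = 4,955,520,000 bytes.
Track B: 3:58 (min:sec) = 238 s; 8,000 × 238 × 4 × 6 = 45,696,000 bytes.
Track C: 22,050 × 545 × 1 × 2 = 24,034,500 bytes.
Track D: 192,000 × 123 × 1 × 2 = 47,232,000 bytes.
Track E: 42:38 (min:sec) = 2,558 s; 16,000 × 2,558 × 4 × 2 = 327,424,000 bytes.
Track F: 27 minutes 40 seconds = 1,660 s; 384,000 × 1,660 × 2 × 1 = 1,274,880,000 bytes.
Total = 6,674,786,500 bytes = 6674.79 MB.

6674.79 MB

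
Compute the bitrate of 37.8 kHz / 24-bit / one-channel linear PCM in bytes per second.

113,400 bytes/s

Bit rate = 37,800 × 24 × 1 = 907,200 bits/s.
907,200 / 8 = 113,400 bytes/s.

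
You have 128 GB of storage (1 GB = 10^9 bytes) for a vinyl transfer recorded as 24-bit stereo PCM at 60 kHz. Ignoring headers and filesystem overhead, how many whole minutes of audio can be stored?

5,925 minutes

Uncompressed byte rate = 60,000 × 3 × 2 = 360,000 bytes/s.
Capacity = 128 × 1,000,000,000 = 128,000,000,000 bytes.
128,000,000,000 / 360,000 ≈ 355555.56 s → 5,925 minutes.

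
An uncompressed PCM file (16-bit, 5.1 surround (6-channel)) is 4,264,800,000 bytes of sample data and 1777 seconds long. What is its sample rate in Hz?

Bytes = sample_rate × seconds × bytes_per_sample × channels.
sample_rate = 4,264,800,000 / (1,777 × 2 × 6) = 4,264,800,000 / 21,324 = 200,000 Hz.

200,000 Hz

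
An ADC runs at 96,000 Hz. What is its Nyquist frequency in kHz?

48 kHz

Nyquist frequency = sample rate / 2 = 96,000 / 2 = 48 kHz.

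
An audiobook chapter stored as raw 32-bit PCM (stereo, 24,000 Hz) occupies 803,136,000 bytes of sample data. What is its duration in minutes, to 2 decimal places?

69.72 minutes

Byte rate = 24,000 × 4 × 2 = 192,000 bytes/s.
Duration = 803,136,000 / 192,000 = 4,183 s.
4,183 s / 60 = 69.72 minutes.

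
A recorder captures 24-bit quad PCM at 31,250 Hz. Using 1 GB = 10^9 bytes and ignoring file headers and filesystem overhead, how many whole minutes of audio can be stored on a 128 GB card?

Uncompressed byte rate = 31,250 × 3 × 4 = 375,000 bytes/s.
Capacity = 128 × 1,000,000,000 = 128,000,000,000 bytes.
128,000,000,000 / 375,000 ≈ 341333.33 s → 5,688 minutes.

5,688 minutes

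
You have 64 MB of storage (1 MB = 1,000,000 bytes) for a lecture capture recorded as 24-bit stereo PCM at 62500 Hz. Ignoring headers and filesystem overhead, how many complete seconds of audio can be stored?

170 seconds

Uncompressed byte rate = 62,500 × 3 × 2 = 375,000 bytes/s.
Capacity = 64 × 1,000,000 = 64,000,000 bytes.
64,000,000 / 375,000 ≈ 170.67 s → 170 seconds.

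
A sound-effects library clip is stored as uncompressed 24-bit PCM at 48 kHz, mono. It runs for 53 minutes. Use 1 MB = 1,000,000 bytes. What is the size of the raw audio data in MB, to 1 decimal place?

Duration = 53 minutes = 3,180 s.
Bytes = 48,000 samples/s × 3,180 s × 3 bytes/sample × 1 ch = 457,920,000 bytes.
457,920,000 / 1,000,000 = 457.9 MB.

457.9 MB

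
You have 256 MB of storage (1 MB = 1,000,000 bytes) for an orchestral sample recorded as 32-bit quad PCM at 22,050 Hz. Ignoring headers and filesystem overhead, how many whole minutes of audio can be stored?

Uncompressed byte rate = 22,050 × 4 × 4 = 352,800 bytes/s.
Capacity = 256 × 1,000,000 = 256,000,000 bytes.
256,000,000 / 352,800 ≈ 725.62 s → 12 minutes.

12 minutes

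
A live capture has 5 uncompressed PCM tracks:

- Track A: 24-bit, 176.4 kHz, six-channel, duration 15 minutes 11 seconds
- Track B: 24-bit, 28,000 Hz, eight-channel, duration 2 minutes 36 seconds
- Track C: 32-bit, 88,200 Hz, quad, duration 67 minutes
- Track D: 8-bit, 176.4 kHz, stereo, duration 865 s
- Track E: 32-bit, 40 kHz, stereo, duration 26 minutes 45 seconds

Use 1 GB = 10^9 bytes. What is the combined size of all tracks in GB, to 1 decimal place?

9.5 GB

Track A: 15 minutes 11 seconds = 911 s; 176,400 × 911 × 3 × 6 = 2,892,607,200 bytes.
Track B: 2 minutes 36 seconds = 156 s; 28,000 × 156 × 3 × 8 = 104,832,000 bytes.
Track C: 67 minutes = 4,020 s; 88,200 × 4,020 × 4 × 4 = 5,673,024,000 bytes.
Track D: 176,400 × 865 × 1 × 2 = 305,172,000 bytes.
Track E: 26 minutes 45 seconds = 1,605 s; 40,000 × 1,605 × 4 × 2 = 513,600,000 bytes.
Total = 9,489,235,200 bytes = 9.5 GB.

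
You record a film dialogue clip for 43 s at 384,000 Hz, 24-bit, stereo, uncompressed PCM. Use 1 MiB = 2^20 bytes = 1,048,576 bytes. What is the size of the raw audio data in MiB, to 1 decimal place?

Bytes = 384,000 samples/s × 43 s × 3 bytes/sample × 2 ch = 99,072,000 bytes.
99,072,000 / 1,048,576 = 94.5 MiB.

94.5 MiB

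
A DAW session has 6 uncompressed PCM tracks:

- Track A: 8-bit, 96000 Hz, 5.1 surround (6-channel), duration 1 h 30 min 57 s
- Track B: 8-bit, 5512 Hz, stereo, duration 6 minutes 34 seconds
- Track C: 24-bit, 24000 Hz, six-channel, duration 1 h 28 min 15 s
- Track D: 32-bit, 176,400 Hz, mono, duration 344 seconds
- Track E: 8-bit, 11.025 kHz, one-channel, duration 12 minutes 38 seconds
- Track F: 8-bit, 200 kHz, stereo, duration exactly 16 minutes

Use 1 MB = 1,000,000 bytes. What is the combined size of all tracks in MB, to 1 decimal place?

Track A: 1 h 30 min 57 s = 5,457 s; 96,000 × 5,457 × 1 × 6 = 3,143,232,000 bytes.
Track B: 6 minutes 34 seconds = 394 s; 5,512 × 394 × 1 × 2 = 4,343,456 bytes.
Track C: 1 h 28 min 15 s = 5,295 s; 24,000 × 5,295 × 3 × 6 = 2,287,440,000 bytes.
Track D: 176,400 × 344 × 4 × 1 = 242,726,400 bytes.
Track E: 12 minutes 38 seconds = 758 s; 11,025 × 758 × 1 × 1 = 8,356,950 bytes.
Track F: exactly 16 minutes = 960 s; 200,000 × 960 × 1 × 2 = 384,000,000 bytes.
Total = 6,070,098,806 bytes = 6070.1 MB.

6070.1 MB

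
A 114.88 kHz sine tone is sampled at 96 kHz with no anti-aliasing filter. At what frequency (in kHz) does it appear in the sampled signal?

18.88 kHz

Nyquist = 96,000/2 = 48,000 Hz; 114,880 Hz exceeds it.
Alias = |114,880 − 1×96,000| = |114,880 − 96,000| = 18,880 Hz = 18.88 kHz.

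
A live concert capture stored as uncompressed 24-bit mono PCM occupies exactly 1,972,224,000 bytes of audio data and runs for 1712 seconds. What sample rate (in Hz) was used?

384,000 Hz

Bytes = sample_rate × seconds × bytes_per_sample × channels.
sample_rate = 1,972,224,000 / (1,712 × 3 × 1) = 1,972,224,000 / 5,136 = 384,000 Hz.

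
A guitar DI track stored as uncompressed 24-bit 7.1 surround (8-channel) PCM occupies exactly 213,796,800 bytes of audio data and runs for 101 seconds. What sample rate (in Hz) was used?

88,200 Hz

Bytes = sample_rate × seconds × bytes_per_sample × channels.
sample_rate = 213,796,800 / (101 × 3 × 8) = 213,796,800 / 2,424 = 88,200 Hz.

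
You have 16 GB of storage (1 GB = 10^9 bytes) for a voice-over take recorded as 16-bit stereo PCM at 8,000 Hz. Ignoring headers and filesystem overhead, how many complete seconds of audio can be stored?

500,000 seconds

Uncompressed byte rate = 8,000 × 2 × 2 = 32,000 bytes/s.
Capacity = 16 × 1,000,000,000 = 16,000,000,000 bytes.
16,000,000,000 / 32,000 ≈ 500000 s → 500,000 seconds.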